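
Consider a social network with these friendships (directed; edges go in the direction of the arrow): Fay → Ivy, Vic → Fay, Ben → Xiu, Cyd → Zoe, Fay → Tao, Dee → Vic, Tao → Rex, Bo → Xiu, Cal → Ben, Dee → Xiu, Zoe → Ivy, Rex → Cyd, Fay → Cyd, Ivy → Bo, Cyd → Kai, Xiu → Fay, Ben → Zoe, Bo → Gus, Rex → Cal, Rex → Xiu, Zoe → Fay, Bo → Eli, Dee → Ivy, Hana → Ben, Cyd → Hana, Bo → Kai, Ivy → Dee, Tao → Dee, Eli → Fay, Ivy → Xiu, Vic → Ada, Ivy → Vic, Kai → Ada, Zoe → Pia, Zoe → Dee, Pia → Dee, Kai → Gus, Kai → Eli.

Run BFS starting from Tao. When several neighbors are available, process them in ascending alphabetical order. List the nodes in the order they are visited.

Visit Tao; enqueue Dee, Rex → queue [Dee, Rex]
Visit Dee; enqueue Ivy, Vic, Xiu → queue [Rex, Ivy, Vic, Xiu]
Visit Rex; enqueue Cal, Cyd → queue [Ivy, Vic, Xiu, Cal, Cyd]
Visit Ivy; enqueue Bo → queue [Vic, Xiu, Cal, Cyd, Bo]
Visit Vic; enqueue Ada, Fay → queue [Xiu, Cal, Cyd, Bo, Ada, Fay]
Visit Xiu → queue [Cal, Cyd, Bo, Ada, Fay]
Visit Cal; enqueue Ben → queue [Cyd, Bo, Ada, Fay, Ben]
Visit Cyd; enqueue Hana, Kai, Zoe → queue [Bo, Ada, Fay, Ben, Hana, Kai, Zoe]
Visit Bo; enqueue Eli, Gus → queue [Ada, Fay, Ben, Hana, Kai, Zoe, Eli, Gus]
Visit Ada → queue [Fay, Ben, Hana, Kai, Zoe, Eli, Gus]
Visit Fay → queue [Ben, Hana, Kai, Zoe, Eli, Gus]
Visit Ben → queue [Hana, Kai, Zoe, Eli, Gus]
Visit Hana → queue [Kai, Zoe, Eli, Gus]
Visit Kai → queue [Zoe, Eli, Gus]
Visit Zoe; enqueue Pia → queue [Eli, Gus, Pia]
Visit Eli → queue [Gus, Pia]
Visit Gus → queue [Pia]
Visit Pia → queue []

Tao, Dee, Rex, Ivy, Vic, Xiu, Cal, Cyd, Bo, Ada, Fay, Ben, Hana, Kai, Zoe, Eli, Gus, Pia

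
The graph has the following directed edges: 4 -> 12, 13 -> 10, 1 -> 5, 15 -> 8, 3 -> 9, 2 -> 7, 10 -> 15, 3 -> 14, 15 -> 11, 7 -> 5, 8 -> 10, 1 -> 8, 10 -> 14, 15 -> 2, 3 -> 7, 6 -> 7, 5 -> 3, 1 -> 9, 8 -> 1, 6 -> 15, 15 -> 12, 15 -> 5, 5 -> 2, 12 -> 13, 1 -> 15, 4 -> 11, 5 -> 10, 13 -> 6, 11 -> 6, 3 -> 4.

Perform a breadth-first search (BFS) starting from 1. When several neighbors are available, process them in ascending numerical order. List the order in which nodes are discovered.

1, 5, 8, 9, 15, 2, 3, 10, 11, 12, 7, 4, 14, 6, 13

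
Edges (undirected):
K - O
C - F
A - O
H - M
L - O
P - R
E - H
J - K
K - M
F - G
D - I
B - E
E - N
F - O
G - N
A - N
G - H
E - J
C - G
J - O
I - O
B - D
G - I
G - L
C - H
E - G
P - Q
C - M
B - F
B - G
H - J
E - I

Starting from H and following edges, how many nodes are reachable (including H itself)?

BFS from H visits: H, C, E, G, J, M, F, B, I, N, L, K, O, D, A
Reachable nodes: 15 of 18 total.

15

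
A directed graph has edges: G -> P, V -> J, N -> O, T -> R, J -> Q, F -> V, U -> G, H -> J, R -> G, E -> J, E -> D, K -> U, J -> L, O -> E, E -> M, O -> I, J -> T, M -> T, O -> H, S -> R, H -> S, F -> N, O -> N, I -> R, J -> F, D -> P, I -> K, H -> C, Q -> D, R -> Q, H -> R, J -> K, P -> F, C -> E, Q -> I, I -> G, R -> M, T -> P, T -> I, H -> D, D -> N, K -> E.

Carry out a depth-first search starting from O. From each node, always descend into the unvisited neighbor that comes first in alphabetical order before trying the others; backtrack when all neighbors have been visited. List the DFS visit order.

O, E, D, N, P, F, V, J, K, U, G, L, Q, I, R, M, T, H, C, S

Visit O
O → E
E → D
D → N
D → P
P → F
F → V
V → J
J → K
K → U
U → G
J → L
J → Q
Q → I
I → R
R → M
M → T
O → H
H → C
H → S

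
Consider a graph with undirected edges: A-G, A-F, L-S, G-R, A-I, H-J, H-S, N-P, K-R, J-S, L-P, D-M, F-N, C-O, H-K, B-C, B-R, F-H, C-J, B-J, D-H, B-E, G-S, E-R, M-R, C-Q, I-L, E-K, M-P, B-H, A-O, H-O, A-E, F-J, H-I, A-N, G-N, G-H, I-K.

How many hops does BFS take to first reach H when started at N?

2

Level 0: N
Level 1: A, F, G, P
Level 2: E, H, I, J, L, M, O, R, S
Level 3: B, C, D, K
Level 4: Q
H first appears at level 2.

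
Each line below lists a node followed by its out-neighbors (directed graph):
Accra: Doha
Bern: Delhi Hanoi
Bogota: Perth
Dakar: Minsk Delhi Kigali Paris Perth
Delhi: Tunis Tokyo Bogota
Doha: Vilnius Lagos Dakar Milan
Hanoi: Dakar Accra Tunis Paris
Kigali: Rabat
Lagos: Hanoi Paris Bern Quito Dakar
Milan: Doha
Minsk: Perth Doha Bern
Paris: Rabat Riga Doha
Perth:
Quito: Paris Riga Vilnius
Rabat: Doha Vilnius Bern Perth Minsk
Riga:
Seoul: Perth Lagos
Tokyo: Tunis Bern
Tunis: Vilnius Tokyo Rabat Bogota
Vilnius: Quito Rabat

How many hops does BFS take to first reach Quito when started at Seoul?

2

Level 0: Seoul
Level 1: Lagos, Perth
Level 2: Bern, Dakar, Hanoi, Paris, Quito
Level 3: Accra, Delhi, Doha, Kigali, Minsk, Rabat, Riga, Tunis, Vilnius
Level 4: Bogota, Milan, Tokyo
Quito first appears at level 2.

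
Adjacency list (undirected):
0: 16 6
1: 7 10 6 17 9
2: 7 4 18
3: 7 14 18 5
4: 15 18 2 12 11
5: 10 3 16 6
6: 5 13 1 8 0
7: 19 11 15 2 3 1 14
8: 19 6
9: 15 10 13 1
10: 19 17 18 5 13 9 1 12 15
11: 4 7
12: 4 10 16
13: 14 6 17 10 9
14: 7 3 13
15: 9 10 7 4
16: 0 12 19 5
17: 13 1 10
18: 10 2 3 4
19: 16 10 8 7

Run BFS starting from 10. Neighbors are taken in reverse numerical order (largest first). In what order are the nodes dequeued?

10 19 18 17 15 13 12 9 5 1 16 8 7 4 3 2 14 6 0 11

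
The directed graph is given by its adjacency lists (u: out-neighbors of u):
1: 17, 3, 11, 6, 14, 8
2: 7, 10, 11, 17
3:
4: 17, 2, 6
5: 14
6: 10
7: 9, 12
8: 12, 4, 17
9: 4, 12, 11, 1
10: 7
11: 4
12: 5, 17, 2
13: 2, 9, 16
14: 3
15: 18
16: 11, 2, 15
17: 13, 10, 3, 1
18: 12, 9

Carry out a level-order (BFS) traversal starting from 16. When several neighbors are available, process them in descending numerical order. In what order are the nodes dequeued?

Visit 16; enqueue 15, 11, 2 → queue [15, 11, 2]
Visit 15; enqueue 18 → queue [11, 2, 18]
Visit 11; enqueue 4 → queue [2, 18, 4]
Visit 2; enqueue 17, 10, 7 → queue [18, 4, 17, 10, 7]
Visit 18; enqueue 12, 9 → queue [4, 17, 10, 7, 12, 9]
Visit 4; enqueue 6 → queue [17, 10, 7, 12, 9, 6]
Visit 17; enqueue 13, 3, 1 → queue [10, 7, 12, 9, 6, 13, 3, 1]
Visit 10 → queue [7, 12, 9, 6, 13, 3, 1]
Visit 7 → queue [12, 9, 6, 13, 3, 1]
Visit 12; enqueue 5 → queue [9, 6, 13, 3, 1, 5]
Visit 9 → queue [6, 13, 3, 1, 5]
Visit 6 → queue [13, 3, 1, 5]
Visit 13 → queue [3, 1, 5]
Visit 3 → queue [1, 5]
Visit 1; enqueue 14, 8 → queue [5, 14, 8]
Visit 5 → queue [14, 8]
Visit 14 → queue [8]
Visit 8 → queue []

16 → 15 → 11 → 2 → 18 → 4 → 17 → 10 → 7 → 12 → 9 → 6 → 13 → 3 → 1 → 5 → 14 → 8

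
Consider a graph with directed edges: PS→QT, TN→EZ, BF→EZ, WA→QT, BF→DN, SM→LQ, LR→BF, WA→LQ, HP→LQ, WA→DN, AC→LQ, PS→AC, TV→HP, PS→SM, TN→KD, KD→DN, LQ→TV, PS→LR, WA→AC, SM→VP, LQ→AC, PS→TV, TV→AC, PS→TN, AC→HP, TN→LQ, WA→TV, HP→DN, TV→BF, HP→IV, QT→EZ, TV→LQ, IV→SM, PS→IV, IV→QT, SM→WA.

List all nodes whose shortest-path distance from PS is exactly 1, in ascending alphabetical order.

AC, IV, LR, QT, SM, TN, TV

Level 0: PS
Level 1: AC, IV, LR, QT, SM, TN, TV
Level 2: BF, EZ, HP, KD, LQ, VP, WA
Level 3: DN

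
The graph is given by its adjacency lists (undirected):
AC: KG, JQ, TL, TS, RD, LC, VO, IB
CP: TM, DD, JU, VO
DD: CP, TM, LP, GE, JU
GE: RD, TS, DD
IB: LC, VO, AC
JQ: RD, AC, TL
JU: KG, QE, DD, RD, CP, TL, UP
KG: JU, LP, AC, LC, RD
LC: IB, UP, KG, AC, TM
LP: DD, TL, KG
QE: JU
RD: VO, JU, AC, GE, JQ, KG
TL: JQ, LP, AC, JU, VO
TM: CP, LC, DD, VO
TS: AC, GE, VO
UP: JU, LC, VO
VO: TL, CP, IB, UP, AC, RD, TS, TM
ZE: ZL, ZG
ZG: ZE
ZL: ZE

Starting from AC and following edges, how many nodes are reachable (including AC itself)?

BFS from AC visits: AC, KG, JQ, TL, TS, RD, LC, VO, IB, JU, LP, GE, UP, TM, CP, QE, DD
Reachable nodes: 17 of 20 total.

17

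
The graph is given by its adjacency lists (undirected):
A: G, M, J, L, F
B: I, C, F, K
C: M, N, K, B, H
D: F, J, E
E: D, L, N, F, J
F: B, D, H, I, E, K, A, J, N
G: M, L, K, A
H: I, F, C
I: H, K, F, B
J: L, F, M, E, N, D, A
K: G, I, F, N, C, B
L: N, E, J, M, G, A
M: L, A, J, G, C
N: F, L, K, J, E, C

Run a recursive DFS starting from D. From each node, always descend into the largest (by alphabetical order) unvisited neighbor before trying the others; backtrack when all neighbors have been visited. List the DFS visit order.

Visit D
D → J
J → N
N → L
L → M
M → G
G → K
K → I
I → H
H → F
F → E
F → B
B → C
F → A

D -> J -> N -> L -> M -> G -> K -> I -> H -> F -> E -> B -> C -> A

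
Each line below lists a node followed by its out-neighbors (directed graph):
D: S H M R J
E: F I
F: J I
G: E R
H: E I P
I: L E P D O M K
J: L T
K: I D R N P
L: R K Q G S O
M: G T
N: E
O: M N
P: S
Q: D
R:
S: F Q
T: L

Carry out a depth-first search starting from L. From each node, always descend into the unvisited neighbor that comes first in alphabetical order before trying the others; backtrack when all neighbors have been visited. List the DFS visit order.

L G E F I D H P S Q J T M R K N O

Visit L
L → G
G → E
E → F
F → I
I → D
D → H
H → P
P → S
S → Q
D → J
J → T
D → M
D → R
I → K
K → N
I → O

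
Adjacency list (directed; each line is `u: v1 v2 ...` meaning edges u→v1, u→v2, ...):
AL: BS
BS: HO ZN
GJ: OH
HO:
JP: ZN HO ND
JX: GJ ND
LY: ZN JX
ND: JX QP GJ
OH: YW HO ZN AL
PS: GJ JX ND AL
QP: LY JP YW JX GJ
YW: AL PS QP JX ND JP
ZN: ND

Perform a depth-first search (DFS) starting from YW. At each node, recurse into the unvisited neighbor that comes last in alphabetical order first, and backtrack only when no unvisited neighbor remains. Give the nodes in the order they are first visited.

YW, QP, LY, ZN, ND, JX, GJ, OH, HO, AL, BS, JP, PS

Visit YW
YW → QP
QP → LY
LY → ZN
ZN → ND
ND → JX
JX → GJ
GJ → OH
OH → HO
OH → AL
AL → BS
QP → JP
YW → PS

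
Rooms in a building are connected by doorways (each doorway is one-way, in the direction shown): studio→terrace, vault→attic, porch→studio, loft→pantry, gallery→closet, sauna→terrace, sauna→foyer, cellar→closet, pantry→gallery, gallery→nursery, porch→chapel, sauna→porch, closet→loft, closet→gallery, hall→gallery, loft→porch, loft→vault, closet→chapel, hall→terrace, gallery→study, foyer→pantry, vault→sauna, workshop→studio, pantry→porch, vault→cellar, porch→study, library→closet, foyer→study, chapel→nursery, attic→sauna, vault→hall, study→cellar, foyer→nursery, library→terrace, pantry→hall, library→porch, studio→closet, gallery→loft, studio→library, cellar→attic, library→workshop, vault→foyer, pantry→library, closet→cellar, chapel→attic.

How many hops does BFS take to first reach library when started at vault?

3

Level 0: vault
Level 1: attic, cellar, foyer, hall, sauna
Level 2: closet, gallery, nursery, pantry, porch, study, terrace
Level 3: chapel, library, loft, studio
Level 4: workshop
library first appears at level 3.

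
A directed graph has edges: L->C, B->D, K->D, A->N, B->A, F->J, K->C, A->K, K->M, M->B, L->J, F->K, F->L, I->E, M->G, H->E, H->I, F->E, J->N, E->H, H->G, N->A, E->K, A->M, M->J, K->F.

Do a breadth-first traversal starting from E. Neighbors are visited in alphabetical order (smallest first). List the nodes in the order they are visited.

E -> H -> K -> G -> I -> C -> D -> F -> M -> J -> L -> B -> N -> A

Visit E; enqueue H, K → queue [H, K]
Visit H; enqueue G, I → queue [K, G, I]
Visit K; enqueue C, D, F, M → queue [G, I, C, D, F, M]
Visit G → queue [I, C, D, F, M]
Visit I → queue [C, D, F, M]
Visit C → queue [D, F, M]
Visit D → queue [F, M]
Visit F; enqueue J, L → queue [M, J, L]
Visit M; enqueue B → queue [J, L, B]
Visit J; enqueue N → queue [L, B, N]
Visit L → queue [B, N]
Visit B; enqueue A → queue [N, A]
Visit N → queue [A]
Visit A → queue []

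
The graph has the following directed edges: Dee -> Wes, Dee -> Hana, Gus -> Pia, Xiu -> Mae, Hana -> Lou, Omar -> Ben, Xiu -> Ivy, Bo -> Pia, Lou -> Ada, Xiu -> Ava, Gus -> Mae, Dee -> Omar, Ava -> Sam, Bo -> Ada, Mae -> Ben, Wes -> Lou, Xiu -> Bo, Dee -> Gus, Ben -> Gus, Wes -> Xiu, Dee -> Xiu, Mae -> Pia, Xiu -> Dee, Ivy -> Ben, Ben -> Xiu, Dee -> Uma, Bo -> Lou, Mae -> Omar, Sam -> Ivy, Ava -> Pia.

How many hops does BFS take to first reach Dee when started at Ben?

Level 0: Ben
Level 1: Gus, Xiu
Level 2: Ava, Bo, Dee, Ivy, Mae, Pia
Level 3: Ada, Hana, Lou, Omar, Sam, Uma, Wes
Dee first appears at level 2.

2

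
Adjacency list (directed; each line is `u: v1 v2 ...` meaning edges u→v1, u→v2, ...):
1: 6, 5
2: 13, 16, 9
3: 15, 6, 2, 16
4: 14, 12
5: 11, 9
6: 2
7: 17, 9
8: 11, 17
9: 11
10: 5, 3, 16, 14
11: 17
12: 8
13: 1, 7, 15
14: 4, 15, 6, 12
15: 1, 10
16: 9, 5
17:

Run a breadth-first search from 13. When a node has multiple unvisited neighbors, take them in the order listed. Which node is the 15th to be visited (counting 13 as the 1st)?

4

Visit 13; enqueue 1, 7, 15 → queue [1, 7, 15]
Visit 1; enqueue 6, 5 → queue [7, 15, 6, 5]
Visit 7; enqueue 17, 9 → queue [15, 6, 5, 17, 9]
Visit 15; enqueue 10 → queue [6, 5, 17, 9, 10]
Visit 6; enqueue 2 → queue [5, 17, 9, 10, 2]
Visit 5; enqueue 11 → queue [17, 9, 10, 2, 11]
Visit 17 → queue [9, 10, 2, 11]
Visit 9 → queue [10, 2, 11]
Visit 10; enqueue 3, 16, 14 → queue [2, 11, 3, 16, 14]
Visit 2 → queue [11, 3, 16, 14]
Visit 11 → queue [3, 16, 14]
Visit 3 → queue [16, 14]
Visit 16 → queue [14]
Visit 14; enqueue 4, 12 → queue [4, 12]
Visit 4 → queue [12]
Visit 12; enqueue 8 → queue [8]
Visit 8 → queue []

Visit order: 13, 1, 7, 15, 6, 5, 17, 9, 10, 2, 11, 3, 16, 14, 4, 12, 8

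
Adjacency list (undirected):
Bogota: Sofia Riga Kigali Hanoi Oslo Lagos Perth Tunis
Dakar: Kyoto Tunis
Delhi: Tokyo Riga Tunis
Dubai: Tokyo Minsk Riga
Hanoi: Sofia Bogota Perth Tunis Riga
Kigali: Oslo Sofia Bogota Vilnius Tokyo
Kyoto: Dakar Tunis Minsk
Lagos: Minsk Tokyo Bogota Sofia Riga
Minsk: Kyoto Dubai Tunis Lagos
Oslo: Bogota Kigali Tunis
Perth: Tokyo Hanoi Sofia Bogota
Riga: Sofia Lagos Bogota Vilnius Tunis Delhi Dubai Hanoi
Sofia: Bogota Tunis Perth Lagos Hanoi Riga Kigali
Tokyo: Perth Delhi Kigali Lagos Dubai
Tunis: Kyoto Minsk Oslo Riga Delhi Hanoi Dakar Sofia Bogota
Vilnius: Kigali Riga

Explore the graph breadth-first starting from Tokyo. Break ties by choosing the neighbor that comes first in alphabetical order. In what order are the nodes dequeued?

Visit Tokyo; enqueue Delhi, Dubai, Kigali, Lagos, Perth → queue [Delhi, Dubai, Kigali, Lagos, Perth]
Visit Delhi; enqueue Riga, Tunis → queue [Dubai, Kigali, Lagos, Perth, Riga, Tunis]
Visit Dubai; enqueue Minsk → queue [Kigali, Lagos, Perth, Riga, Tunis, Minsk]
Visit Kigali; enqueue Bogota, Oslo, Sofia, Vilnius → queue [Lagos, Perth, Riga, Tunis, Minsk, Bogota, Oslo, Sofia, Vilnius]
Visit Lagos → queue [Perth, Riga, Tunis, Minsk, Bogota, Oslo, Sofia, Vilnius]
Visit Perth; enqueue Hanoi → queue [Riga, Tunis, Minsk, Bogota, Oslo, Sofia, Vilnius, Hanoi]
Visit Riga → queue [Tunis, Minsk, Bogota, Oslo, Sofia, Vilnius, Hanoi]
Visit Tunis; enqueue Dakar, Kyoto → queue [Minsk, Bogota, Oslo, Sofia, Vilnius, Hanoi, Dakar, Kyoto]
Visit Minsk → queue [Bogota, Oslo, Sofia, Vilnius, Hanoi, Dakar, Kyoto]
Visit Bogota → queue [Oslo, Sofia, Vilnius, Hanoi, Dakar, Kyoto]
Visit Oslo → queue [Sofia, Vilnius, Hanoi, Dakar, Kyoto]
Visit Sofia → queue [Vilnius, Hanoi, Dakar, Kyoto]
Visit Vilnius → queue [Hanoi, Dakar, Kyoto]
Visit Hanoi → queue [Dakar, Kyoto]
Visit Dakar → queue [Kyoto]
Visit Kyoto → queue []

Tokyo, Delhi, Dubai, Kigali, Lagos, Perth, Riga, Tunis, Minsk, Bogota, Oslo, Sofia, Vilnius, Hanoi, Dakar, Kyoto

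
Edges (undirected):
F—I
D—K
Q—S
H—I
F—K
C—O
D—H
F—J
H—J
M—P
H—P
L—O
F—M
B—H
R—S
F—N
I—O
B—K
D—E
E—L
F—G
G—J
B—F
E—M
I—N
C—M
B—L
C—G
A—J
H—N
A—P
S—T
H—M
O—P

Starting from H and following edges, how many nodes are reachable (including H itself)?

BFS from H visits: H, P, N, M, J, I, D, B, O, A, F, E, C, G, K, L
Reachable nodes: 16 of 20 total.

16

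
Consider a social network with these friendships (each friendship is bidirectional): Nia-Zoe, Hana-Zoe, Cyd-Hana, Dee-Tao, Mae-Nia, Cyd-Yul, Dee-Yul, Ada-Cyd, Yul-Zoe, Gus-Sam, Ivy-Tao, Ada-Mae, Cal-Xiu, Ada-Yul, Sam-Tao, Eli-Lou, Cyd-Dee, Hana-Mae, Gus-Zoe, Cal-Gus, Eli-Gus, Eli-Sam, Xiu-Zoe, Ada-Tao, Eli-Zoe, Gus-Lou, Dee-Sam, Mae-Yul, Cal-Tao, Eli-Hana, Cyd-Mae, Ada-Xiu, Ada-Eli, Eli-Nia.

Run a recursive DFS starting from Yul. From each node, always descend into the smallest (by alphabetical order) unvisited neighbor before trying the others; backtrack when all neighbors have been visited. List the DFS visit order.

Visit Yul
Yul → Ada
Ada → Cyd
Cyd → Dee
Dee → Sam
Sam → Eli
Eli → Gus
Gus → Cal
Cal → Tao
Tao → Ivy
Cal → Xiu
Xiu → Zoe
Zoe → Hana
Hana → Mae
Mae → Nia
Gus → Lou

Yul Ada Cyd Dee Sam Eli Gus Cal Tao Ivy Xiu Zoe Hana Mae Nia Lou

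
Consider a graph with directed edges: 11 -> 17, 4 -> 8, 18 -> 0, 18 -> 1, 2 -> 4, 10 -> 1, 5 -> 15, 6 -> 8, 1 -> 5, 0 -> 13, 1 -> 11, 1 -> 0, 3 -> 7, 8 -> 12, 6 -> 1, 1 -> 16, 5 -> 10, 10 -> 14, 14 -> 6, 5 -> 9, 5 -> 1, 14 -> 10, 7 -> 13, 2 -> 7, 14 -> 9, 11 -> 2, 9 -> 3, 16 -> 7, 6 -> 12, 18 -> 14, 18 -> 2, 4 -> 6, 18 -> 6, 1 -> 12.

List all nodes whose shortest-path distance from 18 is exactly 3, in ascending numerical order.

Level 0: 18
Level 1: 0, 1, 2, 6, 14
Level 2: 4, 5, 7, 8, 9, 10, 11, 12, 13, 16
Level 3: 3, 15, 17

3, 15, 17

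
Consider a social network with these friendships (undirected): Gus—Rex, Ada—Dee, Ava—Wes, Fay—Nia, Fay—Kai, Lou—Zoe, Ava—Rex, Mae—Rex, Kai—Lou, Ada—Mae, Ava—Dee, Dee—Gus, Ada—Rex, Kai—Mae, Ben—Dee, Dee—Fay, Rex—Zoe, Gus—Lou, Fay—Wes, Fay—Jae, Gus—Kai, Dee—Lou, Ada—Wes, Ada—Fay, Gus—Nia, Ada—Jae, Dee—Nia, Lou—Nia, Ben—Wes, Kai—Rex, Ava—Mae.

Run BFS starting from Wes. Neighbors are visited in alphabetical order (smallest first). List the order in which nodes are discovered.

Visit Wes; enqueue Ada, Ava, Ben, Fay → queue [Ada, Ava, Ben, Fay]
Visit Ada; enqueue Dee, Jae, Mae, Rex → queue [Ava, Ben, Fay, Dee, Jae, Mae, Rex]
Visit Ava → queue [Ben, Fay, Dee, Jae, Mae, Rex]
Visit Ben → queue [Fay, Dee, Jae, Mae, Rex]
Visit Fay; enqueue Kai, Nia → queue [Dee, Jae, Mae, Rex, Kai, Nia]
Visit Dee; enqueue Gus, Lou → queue [Jae, Mae, Rex, Kai, Nia, Gus, Lou]
Visit Jae → queue [Mae, Rex, Kai, Nia, Gus, Lou]
Visit Mae → queue [Rex, Kai, Nia, Gus, Lou]
Visit Rex; enqueue Zoe → queue [Kai, Nia, Gus, Lou, Zoe]
Visit Kai → queue [Nia, Gus, Lou, Zoe]
Visit Nia → queue [Gus, Lou, Zoe]
Visit Gus → queue [Lou, Zoe]
Visit Lou → queue [Zoe]
Visit Zoe → queue []

Wes, Ada, Ava, Ben, Fay, Dee, Jae, Mae, Rex, Kai, Nia, Gus, Lou, Zoe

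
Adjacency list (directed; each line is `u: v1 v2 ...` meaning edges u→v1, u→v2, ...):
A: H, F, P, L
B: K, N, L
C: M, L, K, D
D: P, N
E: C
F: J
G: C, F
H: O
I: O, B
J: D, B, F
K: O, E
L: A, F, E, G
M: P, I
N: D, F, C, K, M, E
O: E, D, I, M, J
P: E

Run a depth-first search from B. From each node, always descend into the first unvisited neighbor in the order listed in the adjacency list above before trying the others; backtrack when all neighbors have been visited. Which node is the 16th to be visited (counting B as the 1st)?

G

Visit B
B → K
K → O
O → E
E → C
C → M
M → P
M → I
C → L
L → A
A → H
A → F
F → J
J → D
D → N
L → G

Visit order: B, K, O, E, C, M, P, I, L, A, H, F, J, D, N, G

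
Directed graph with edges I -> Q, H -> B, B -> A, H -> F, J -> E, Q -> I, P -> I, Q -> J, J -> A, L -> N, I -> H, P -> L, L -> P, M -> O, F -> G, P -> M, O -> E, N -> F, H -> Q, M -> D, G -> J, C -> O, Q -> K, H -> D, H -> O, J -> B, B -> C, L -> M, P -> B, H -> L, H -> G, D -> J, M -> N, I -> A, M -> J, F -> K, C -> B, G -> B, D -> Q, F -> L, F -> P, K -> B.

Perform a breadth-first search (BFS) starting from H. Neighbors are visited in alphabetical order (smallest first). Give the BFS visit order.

Visit H; enqueue B, D, F, G, L, O, Q → queue [B, D, F, G, L, O, Q]
Visit B; enqueue A, C → queue [D, F, G, L, O, Q, A, C]
Visit D; enqueue J → queue [F, G, L, O, Q, A, C, J]
Visit F; enqueue K, P → queue [G, L, O, Q, A, C, J, K, P]
Visit G → queue [L, O, Q, A, C, J, K, P]
Visit L; enqueue M, N → queue [O, Q, A, C, J, K, P, M, N]
Visit O; enqueue E → queue [Q, A, C, J, K, P, M, N, E]
Visit Q; enqueue I → queue [A, C, J, K, P, M, N, E, I]
Visit A → queue [C, J, K, P, M, N, E, I]
Visit C → queue [J, K, P, M, N, E, I]
Visit J → queue [K, P, M, N, E, I]
Visit K → queue [P, M, N, E, I]
Visit P → queue [M, N, E, I]
Visit M → queue [N, E, I]
Visit N → queue [E, I]
Visit E → queue [I]
Visit I → queue []

H, B, D, F, G, L, O, Q, A, C, J, K, P, M, N, E, I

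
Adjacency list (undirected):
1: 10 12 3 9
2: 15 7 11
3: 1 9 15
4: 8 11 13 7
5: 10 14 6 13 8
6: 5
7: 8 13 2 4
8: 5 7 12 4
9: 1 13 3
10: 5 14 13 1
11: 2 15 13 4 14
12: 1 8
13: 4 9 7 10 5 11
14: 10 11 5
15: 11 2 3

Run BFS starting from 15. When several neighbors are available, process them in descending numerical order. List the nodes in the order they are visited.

15, 11, 3, 2, 14, 13, 4, 9, 1, 7, 10, 5, 8, 12, 6

Visit 15; enqueue 11, 3, 2 → queue [11, 3, 2]
Visit 11; enqueue 14, 13, 4 → queue [3, 2, 14, 13, 4]
Visit 3; enqueue 9, 1 → queue [2, 14, 13, 4, 9, 1]
Visit 2; enqueue 7 → queue [14, 13, 4, 9, 1, 7]
Visit 14; enqueue 10, 5 → queue [13, 4, 9, 1, 7, 10, 5]
Visit 13 → queue [4, 9, 1, 7, 10, 5]
Visit 4; enqueue 8 → queue [9, 1, 7, 10, 5, 8]
Visit 9 → queue [1, 7, 10, 5, 8]
Visit 1; enqueue 12 → queue [7, 10, 5, 8, 12]
Visit 7 → queue [10, 5, 8, 12]
Visit 10 → queue [5, 8, 12]
Visit 5; enqueue 6 → queue [8, 12, 6]
Visit 8 → queue [12, 6]
Visit 12 → queue [6]
Visit 6 → queue []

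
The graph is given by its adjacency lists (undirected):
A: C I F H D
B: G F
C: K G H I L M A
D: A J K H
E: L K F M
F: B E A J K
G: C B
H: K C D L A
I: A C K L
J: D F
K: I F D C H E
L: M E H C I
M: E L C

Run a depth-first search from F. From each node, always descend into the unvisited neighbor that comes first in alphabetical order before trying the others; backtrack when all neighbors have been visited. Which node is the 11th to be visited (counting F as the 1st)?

L

Visit F
F → A
A → C
C → G
G → B
C → H
H → D
D → J
D → K
K → E
E → L
L → I
L → M

Visit order: F, A, C, G, B, H, D, J, K, E, L, I, M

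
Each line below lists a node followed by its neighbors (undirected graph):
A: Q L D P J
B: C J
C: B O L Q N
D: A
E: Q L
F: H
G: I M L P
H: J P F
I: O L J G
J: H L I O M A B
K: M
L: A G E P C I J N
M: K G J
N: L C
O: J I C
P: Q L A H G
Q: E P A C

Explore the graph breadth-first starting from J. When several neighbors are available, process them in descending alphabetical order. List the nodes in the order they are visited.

J, O, M, L, I, H, B, A, C, K, G, P, N, E, F, Q, D

Visit J; enqueue O, M, L, I, H, B, A → queue [O, M, L, I, H, B, A]
Visit O; enqueue C → queue [M, L, I, H, B, A, C]
Visit M; enqueue K, G → queue [L, I, H, B, A, C, K, G]
Visit L; enqueue P, N, E → queue [I, H, B, A, C, K, G, P, N, E]
Visit I → queue [H, B, A, C, K, G, P, N, E]
Visit H; enqueue F → queue [B, A, C, K, G, P, N, E, F]
Visit B → queue [A, C, K, G, P, N, E, F]
Visit A; enqueue Q, D → queue [C, K, G, P, N, E, F, Q, D]
Visit C → queue [K, G, P, N, E, F, Q, D]
Visit K → queue [G, P, N, E, F, Q, D]
Visit G → queue [P, N, E, F, Q, D]
Visit P → queue [N, E, F, Q, D]
Visit N → queue [E, F, Q, D]
Visit E → queue [F, Q, D]
Visit F → queue [Q, D]
Visit Q → queue [D]
Visit D → queue []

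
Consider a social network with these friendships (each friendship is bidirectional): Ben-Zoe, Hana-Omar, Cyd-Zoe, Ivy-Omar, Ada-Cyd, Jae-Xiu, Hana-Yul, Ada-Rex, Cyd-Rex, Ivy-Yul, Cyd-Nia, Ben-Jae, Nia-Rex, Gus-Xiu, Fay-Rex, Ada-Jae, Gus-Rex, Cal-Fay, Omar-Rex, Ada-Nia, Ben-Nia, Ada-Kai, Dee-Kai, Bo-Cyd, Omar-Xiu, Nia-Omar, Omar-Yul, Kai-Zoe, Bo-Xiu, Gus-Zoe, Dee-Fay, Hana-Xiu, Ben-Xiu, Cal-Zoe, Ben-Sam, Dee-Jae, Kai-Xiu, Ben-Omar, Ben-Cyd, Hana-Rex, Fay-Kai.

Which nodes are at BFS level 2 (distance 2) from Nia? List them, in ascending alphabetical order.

Level 0: Nia
Level 1: Ada, Ben, Cyd, Omar, Rex
Level 2: Bo, Fay, Gus, Hana, Ivy, Jae, Kai, Sam, Xiu, Yul, Zoe
Level 3: Cal, Dee

Bo, Fay, Gus, Hana, Ivy, Jae, Kai, Sam, Xiu, Yul, Zoe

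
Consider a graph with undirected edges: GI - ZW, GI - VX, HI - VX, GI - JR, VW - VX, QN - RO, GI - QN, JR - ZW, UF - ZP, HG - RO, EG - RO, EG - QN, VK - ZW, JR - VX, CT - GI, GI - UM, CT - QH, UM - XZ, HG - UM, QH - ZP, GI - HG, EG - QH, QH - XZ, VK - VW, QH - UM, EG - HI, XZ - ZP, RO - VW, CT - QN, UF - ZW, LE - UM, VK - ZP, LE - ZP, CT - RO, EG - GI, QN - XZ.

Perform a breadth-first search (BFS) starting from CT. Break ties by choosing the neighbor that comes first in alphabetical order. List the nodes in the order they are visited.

Visit CT; enqueue GI, QH, QN, RO → queue [GI, QH, QN, RO]
Visit GI; enqueue EG, HG, JR, UM, VX, ZW → queue [QH, QN, RO, EG, HG, JR, UM, VX, ZW]
Visit QH; enqueue XZ, ZP → queue [QN, RO, EG, HG, JR, UM, VX, ZW, XZ, ZP]
Visit QN → queue [RO, EG, HG, JR, UM, VX, ZW, XZ, ZP]
Visit RO; enqueue VW → queue [EG, HG, JR, UM, VX, ZW, XZ, ZP, VW]
Visit EG; enqueue HI → queue [HG, JR, UM, VX, ZW, XZ, ZP, VW, HI]
Visit HG → queue [JR, UM, VX, ZW, XZ, ZP, VW, HI]
Visit JR → queue [UM, VX, ZW, XZ, ZP, VW, HI]
Visit UM; enqueue LE → queue [VX, ZW, XZ, ZP, VW, HI, LE]
Visit VX → queue [ZW, XZ, ZP, VW, HI, LE]
Visit ZW; enqueue UF, VK → queue [XZ, ZP, VW, HI, LE, UF, VK]
Visit XZ → queue [ZP, VW, HI, LE, UF, VK]
Visit ZP → queue [VW, HI, LE, UF, VK]
Visit VW → queue [HI, LE, UF, VK]
Visit HI → queue [LE, UF, VK]
Visit LE → queue [UF, VK]
Visit UF → queue [VK]
Visit VK → queue []

CT, GI, QH, QN, RO, EG, HG, JR, UM, VX, ZW, XZ, ZP, VW, HI, LE, UF, VK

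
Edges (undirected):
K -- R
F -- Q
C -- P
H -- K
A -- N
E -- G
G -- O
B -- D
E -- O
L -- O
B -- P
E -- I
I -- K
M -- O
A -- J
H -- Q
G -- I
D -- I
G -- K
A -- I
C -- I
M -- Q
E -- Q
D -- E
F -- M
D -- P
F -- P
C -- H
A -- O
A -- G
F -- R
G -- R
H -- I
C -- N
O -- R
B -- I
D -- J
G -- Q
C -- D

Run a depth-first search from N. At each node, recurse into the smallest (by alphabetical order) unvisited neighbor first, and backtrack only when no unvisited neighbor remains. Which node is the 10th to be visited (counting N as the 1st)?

K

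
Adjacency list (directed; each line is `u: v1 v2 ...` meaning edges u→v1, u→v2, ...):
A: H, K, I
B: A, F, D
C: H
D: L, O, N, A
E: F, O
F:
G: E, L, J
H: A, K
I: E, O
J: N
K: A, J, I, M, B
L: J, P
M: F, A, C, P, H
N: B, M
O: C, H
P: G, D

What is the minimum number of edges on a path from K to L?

3

Level 0: K
Level 1: A, B, I, J, M
Level 2: C, D, E, F, H, N, O, P
Level 3: G, L
L first appears at level 3.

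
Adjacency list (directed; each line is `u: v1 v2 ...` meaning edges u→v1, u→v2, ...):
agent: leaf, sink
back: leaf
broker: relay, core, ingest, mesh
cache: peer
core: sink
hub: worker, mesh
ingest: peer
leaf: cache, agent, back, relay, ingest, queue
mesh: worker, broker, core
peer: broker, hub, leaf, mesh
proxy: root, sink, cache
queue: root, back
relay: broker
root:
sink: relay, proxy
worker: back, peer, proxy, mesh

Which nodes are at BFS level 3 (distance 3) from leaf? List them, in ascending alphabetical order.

core, hub, mesh, proxy

Level 0: leaf
Level 1: agent, back, cache, ingest, queue, relay
Level 2: broker, peer, root, sink
Level 3: core, hub, mesh, proxy
Level 4: worker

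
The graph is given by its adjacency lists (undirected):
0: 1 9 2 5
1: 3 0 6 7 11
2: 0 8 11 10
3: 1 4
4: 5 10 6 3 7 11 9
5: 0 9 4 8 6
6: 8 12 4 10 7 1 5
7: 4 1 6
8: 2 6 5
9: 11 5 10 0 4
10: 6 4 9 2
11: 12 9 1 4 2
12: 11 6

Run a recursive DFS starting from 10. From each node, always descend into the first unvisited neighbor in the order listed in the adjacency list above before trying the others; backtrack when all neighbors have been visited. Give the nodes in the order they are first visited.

Visit 10
10 → 6
6 → 8
8 → 2
2 → 0
0 → 1
1 → 3
3 → 4
4 → 5
5 → 9
9 → 11
11 → 12
4 → 7

10 → 6 → 8 → 2 → 0 → 1 → 3 → 4 → 5 → 9 → 11 → 12 → 7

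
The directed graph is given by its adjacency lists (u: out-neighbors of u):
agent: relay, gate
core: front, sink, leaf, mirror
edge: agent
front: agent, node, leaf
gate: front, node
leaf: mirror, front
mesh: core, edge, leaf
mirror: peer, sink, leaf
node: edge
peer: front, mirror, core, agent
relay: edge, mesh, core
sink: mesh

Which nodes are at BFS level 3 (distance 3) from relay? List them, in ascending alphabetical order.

gate, node, peer

Level 0: relay
Level 1: core, edge, mesh
Level 2: agent, front, leaf, mirror, sink
Level 3: gate, node, peer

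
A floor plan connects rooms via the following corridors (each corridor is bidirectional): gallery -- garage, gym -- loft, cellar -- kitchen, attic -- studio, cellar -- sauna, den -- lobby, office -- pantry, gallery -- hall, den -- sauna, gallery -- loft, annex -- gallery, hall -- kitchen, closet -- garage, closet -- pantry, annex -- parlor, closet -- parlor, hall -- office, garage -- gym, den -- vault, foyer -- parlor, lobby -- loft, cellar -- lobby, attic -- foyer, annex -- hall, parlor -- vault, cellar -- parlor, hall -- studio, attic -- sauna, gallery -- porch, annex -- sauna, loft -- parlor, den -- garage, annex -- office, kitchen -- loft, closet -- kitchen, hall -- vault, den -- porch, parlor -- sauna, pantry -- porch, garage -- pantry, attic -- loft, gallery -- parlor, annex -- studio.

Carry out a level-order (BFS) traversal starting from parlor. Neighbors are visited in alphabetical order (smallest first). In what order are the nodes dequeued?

Visit parlor; enqueue annex, cellar, closet, foyer, gallery, loft, sauna, vault → queue [annex, cellar, closet, foyer, gallery, loft, sauna, vault]
Visit annex; enqueue hall, office, studio → queue [cellar, closet, foyer, gallery, loft, sauna, vault, hall, office, studio]
Visit cellar; enqueue kitchen, lobby → queue [closet, foyer, gallery, loft, sauna, vault, hall, office, studio, kitchen, lobby]
Visit closet; enqueue garage, pantry → queue [foyer, gallery, loft, sauna, vault, hall, office, studio, kitchen, lobby, garage, pantry]
Visit foyer; enqueue attic → queue [gallery, loft, sauna, vault, hall, office, studio, kitchen, lobby, garage, pantry, attic]
Visit gallery; enqueue porch → queue [loft, sauna, vault, hall, office, studio, kitchen, lobby, garage, pantry, attic, porch]
Visit loft; enqueue gym → queue [sauna, vault, hall, office, studio, kitchen, lobby, garage, pantry, attic, porch, gym]
Visit sauna; enqueue den → queue [vault, hall, office, studio, kitchen, lobby, garage, pantry, attic, porch, gym, den]
Visit vault → queue [hall, office, studio, kitchen, lobby, garage, pantry, attic, porch, gym, den]
Visit hall → queue [office, studio, kitchen, lobby, garage, pantry, attic, porch, gym, den]
Visit office → queue [studio, kitchen, lobby, garage, pantry, attic, porch, gym, den]
Visit studio → queue [kitchen, lobby, garage, pantry, attic, porch, gym, den]
Visit kitchen → queue [lobby, garage, pantry, attic, porch, gym, den]
Visit lobby → queue [garage, pantry, attic, porch, gym, den]
Visit garage → queue [pantry, attic, porch, gym, den]
Visit pantry → queue [attic, porch, gym, den]
Visit attic → queue [porch, gym, den]
Visit porch → queue [gym, den]
Visit gym → queue [den]
Visit den → queue []

parlor, annex, cellar, closet, foyer, gallery, loft, sauna, vault, hall, office, studio, kitchen, lobby, garage, pantry, attic, porch, gym, den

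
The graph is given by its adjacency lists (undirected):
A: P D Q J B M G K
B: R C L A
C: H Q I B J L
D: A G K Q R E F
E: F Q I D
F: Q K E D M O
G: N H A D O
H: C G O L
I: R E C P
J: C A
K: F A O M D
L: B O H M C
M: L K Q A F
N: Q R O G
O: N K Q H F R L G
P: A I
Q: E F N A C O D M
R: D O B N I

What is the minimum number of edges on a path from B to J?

2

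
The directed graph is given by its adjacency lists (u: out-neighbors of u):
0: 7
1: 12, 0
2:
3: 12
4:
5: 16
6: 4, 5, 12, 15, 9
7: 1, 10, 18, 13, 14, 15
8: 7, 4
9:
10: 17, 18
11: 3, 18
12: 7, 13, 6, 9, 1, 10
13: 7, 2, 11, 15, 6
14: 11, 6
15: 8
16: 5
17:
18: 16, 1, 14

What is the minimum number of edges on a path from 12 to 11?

Level 0: 12
Level 1: 1, 6, 7, 9, 10, 13
Level 2: 0, 2, 4, 5, 11, 14, 15, 17, 18
Level 3: 3, 8, 16
11 first appears at level 2.

2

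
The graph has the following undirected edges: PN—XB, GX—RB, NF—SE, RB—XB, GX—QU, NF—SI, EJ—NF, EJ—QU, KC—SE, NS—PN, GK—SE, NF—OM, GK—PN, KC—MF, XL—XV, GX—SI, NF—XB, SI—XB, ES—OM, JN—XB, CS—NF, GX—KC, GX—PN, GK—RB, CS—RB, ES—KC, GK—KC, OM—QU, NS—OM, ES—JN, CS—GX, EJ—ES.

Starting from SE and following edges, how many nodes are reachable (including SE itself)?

17

BFS from SE visits: SE, NF, KC, GK, XB, SI, OM, EJ, CS, MF, GX, ES, RB, PN, JN, QU, NS
Reachable nodes: 17 of 19 total.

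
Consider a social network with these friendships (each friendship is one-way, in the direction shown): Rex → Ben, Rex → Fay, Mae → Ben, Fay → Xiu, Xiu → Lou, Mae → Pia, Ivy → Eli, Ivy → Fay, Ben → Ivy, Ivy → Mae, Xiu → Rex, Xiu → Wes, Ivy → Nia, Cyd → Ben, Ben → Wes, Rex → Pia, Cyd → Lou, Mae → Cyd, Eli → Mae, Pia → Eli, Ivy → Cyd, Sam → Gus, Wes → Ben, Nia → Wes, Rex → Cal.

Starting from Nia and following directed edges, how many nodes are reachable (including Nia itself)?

BFS from Nia visits: Nia, Wes, Ben, Ivy, Mae, Fay, Eli, Cyd, Pia, Xiu, Lou, Rex, Cal
Reachable nodes: 13 of 15 total.

13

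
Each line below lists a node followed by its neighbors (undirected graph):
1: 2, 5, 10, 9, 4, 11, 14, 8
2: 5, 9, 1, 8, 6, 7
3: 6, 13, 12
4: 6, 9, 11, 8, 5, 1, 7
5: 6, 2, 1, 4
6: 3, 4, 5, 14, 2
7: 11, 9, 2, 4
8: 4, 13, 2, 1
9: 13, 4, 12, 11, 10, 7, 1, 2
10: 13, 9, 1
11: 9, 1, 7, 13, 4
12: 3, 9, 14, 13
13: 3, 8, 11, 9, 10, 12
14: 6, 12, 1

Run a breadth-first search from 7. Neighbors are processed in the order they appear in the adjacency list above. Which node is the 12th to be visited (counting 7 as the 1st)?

Visit 7; enqueue 11, 9, 2, 4 → queue [11, 9, 2, 4]
Visit 11; enqueue 1, 13 → queue [9, 2, 4, 1, 13]
Visit 9; enqueue 12, 10 → queue [2, 4, 1, 13, 12, 10]
Visit 2; enqueue 5, 8, 6 → queue [4, 1, 13, 12, 10, 5, 8, 6]
Visit 4 → queue [1, 13, 12, 10, 5, 8, 6]
Visit 1; enqueue 14 → queue [13, 12, 10, 5, 8, 6, 14]
Visit 13; enqueue 3 → queue [12, 10, 5, 8, 6, 14, 3]
Visit 12 → queue [10, 5, 8, 6, 14, 3]
Visit 10 → queue [5, 8, 6, 14, 3]
Visit 5 → queue [8, 6, 14, 3]
Visit 8 → queue [6, 14, 3]
Visit 6 → queue [14, 3]
Visit 14 → queue [3]
Visit 3 → queue []

Visit order: 7, 11, 9, 2, 4, 1, 13, 12, 10, 5, 8, 6, 14, 3

6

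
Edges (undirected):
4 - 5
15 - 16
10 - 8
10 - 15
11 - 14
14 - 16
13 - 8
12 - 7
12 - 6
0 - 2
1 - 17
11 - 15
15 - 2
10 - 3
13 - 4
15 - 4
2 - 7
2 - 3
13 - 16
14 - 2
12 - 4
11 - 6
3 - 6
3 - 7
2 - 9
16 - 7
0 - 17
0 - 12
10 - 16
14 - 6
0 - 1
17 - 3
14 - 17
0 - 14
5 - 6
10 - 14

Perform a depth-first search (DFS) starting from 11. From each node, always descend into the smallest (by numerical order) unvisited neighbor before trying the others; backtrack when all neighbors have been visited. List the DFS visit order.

11 6 3 2 0 1 17 14 10 8 13 4 5 12 7 16 15 9

Visit 11
11 → 6
6 → 3
3 → 2
2 → 0
0 → 1
1 → 17
17 → 14
14 → 10
10 → 8
8 → 13
13 → 4
4 → 5
4 → 12
12 → 7
7 → 16
16 → 15
2 → 9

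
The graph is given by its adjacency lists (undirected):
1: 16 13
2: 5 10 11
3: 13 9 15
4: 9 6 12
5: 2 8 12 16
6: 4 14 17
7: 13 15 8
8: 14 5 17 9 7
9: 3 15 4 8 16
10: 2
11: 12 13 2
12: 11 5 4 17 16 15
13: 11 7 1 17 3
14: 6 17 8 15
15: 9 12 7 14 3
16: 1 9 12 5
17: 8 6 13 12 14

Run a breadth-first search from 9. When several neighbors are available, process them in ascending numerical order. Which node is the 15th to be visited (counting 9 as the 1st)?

11

Visit 9; enqueue 3, 4, 8, 15, 16 → queue [3, 4, 8, 15, 16]
Visit 3; enqueue 13 → queue [4, 8, 15, 16, 13]
Visit 4; enqueue 6, 12 → queue [8, 15, 16, 13, 6, 12]
Visit 8; enqueue 5, 7, 14, 17 → queue [15, 16, 13, 6, 12, 5, 7, 14, 17]
Visit 15 → queue [16, 13, 6, 12, 5, 7, 14, 17]
Visit 16; enqueue 1 → queue [13, 6, 12, 5, 7, 14, 17, 1]
Visit 13; enqueue 11 → queue [6, 12, 5, 7, 14, 17, 1, 11]
Visit 6 → queue [12, 5, 7, 14, 17, 1, 11]
Visit 12 → queue [5, 7, 14, 17, 1, 11]
Visit 5; enqueue 2 → queue [7, 14, 17, 1, 11, 2]
Visit 7 → queue [14, 17, 1, 11, 2]
Visit 14 → queue [17, 1, 11, 2]
Visit 17 → queue [1, 11, 2]
Visit 1 → queue [11, 2]
Visit 11 → queue [2]
Visit 2; enqueue 10 → queue [10]
Visit 10 → queue []

Visit order: 9, 3, 4, 8, 15, 16, 13, 6, 12, 5, 7, 14, 17, 1, 11, 2, 10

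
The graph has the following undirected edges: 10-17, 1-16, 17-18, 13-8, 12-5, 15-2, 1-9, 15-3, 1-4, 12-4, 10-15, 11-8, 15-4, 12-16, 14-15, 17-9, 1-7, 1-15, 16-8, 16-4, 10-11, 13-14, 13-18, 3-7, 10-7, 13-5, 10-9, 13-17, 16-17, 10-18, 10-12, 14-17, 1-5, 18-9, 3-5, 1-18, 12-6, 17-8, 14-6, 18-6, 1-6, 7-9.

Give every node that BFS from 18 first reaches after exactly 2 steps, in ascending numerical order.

4, 5, 7, 8, 11, 12, 14, 15, 16

Level 0: 18
Level 1: 1, 6, 9, 10, 13, 17
Level 2: 4, 5, 7, 8, 11, 12, 14, 15, 16
Level 3: 2, 3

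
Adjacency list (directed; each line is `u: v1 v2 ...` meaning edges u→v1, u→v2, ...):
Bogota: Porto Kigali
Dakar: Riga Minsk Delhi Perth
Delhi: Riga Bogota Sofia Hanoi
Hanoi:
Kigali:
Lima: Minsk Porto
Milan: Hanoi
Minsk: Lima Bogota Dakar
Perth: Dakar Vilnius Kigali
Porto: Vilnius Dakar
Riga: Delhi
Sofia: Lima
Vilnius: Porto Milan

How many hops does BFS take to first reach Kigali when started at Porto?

Level 0: Porto
Level 1: Dakar, Vilnius
Level 2: Delhi, Milan, Minsk, Perth, Riga
Level 3: Bogota, Hanoi, Kigali, Lima, Sofia
Kigali first appears at level 3.

3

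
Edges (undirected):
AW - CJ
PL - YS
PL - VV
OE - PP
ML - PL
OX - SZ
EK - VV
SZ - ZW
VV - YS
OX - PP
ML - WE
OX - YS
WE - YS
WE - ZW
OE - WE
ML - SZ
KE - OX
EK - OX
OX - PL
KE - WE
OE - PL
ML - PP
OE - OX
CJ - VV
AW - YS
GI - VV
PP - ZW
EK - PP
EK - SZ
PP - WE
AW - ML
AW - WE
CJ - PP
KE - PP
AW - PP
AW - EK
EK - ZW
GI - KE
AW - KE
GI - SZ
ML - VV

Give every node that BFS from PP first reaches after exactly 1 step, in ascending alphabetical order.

Level 0: PP
Level 1: AW, CJ, EK, KE, ML, OE, OX, WE, ZW
Level 2: GI, PL, SZ, VV, YS

AW, CJ, EK, KE, ML, OE, OX, WE, ZW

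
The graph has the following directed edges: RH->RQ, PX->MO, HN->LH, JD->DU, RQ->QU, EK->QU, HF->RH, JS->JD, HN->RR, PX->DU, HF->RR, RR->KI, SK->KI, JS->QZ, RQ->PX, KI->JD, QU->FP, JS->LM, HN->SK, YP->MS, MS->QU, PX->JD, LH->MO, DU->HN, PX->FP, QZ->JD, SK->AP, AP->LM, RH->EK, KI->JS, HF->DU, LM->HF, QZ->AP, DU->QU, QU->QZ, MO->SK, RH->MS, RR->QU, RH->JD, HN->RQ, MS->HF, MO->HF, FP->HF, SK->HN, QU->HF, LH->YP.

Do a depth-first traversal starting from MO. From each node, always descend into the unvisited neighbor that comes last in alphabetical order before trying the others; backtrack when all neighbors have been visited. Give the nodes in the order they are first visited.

Visit MO
MO → SK
SK → KI
KI → JS
JS → QZ
QZ → JD
JD → DU
DU → QU
QU → HF
HF → RR
HF → RH
RH → RQ
RQ → PX
PX → FP
RH → MS
RH → EK
DU → HN
HN → LH
LH → YP
QZ → AP
AP → LM

MO, SK, KI, JS, QZ, JD, DU, QU, HF, RR, RH, RQ, PX, FP, MS, EK, HN, LH, YP, AP, LM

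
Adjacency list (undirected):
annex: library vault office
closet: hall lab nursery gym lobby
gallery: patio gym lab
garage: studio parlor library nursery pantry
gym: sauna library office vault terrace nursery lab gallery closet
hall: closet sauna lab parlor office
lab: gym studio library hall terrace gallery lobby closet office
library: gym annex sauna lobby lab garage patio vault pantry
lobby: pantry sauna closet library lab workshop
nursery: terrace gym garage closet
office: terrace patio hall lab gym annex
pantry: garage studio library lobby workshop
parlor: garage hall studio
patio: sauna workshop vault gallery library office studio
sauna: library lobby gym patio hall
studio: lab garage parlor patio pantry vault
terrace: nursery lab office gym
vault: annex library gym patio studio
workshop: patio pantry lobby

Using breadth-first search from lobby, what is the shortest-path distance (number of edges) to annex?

Level 0: lobby
Level 1: closet, lab, library, pantry, sauna, workshop
Level 2: annex, gallery, garage, gym, hall, nursery, office, patio, studio, terrace, vault
Level 3: parlor
annex first appears at level 2.

2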